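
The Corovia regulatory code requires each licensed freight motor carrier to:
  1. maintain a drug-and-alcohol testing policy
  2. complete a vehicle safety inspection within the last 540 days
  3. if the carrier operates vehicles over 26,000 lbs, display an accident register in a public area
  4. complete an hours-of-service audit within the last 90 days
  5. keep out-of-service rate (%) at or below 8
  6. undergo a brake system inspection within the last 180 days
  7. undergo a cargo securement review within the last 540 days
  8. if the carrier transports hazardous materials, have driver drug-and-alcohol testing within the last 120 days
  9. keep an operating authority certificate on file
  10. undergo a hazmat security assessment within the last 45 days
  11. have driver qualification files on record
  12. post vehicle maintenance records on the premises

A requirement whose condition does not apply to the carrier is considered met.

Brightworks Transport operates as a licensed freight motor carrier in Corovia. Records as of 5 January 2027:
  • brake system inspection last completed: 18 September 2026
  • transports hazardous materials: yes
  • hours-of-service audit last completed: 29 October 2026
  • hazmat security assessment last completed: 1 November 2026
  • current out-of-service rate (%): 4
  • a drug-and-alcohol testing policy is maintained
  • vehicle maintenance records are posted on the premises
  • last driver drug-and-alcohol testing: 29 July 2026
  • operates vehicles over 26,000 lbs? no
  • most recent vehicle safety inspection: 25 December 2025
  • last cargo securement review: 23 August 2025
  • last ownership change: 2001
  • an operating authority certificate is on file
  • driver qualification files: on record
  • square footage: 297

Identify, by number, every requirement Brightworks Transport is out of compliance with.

8, 10

1. drug-and-alcohol testing policy present → met
2. vehicle safety inspection 376 days ago vs limit 540 → met
3. condition 'operates vehicles over 26,000 lbs' does not hold → requirement n/a → met
4. hours-of-service audit 68 days ago vs limit 90 → met
5. out-of-service rate (%) 4 ≤ 8 → met
6. brake system inspection 109 days ago vs limit 180 → met
7. cargo securement review 500 days ago vs limit 540 → met
8. condition 'transports hazardous materials' holds; driver drug-and-alcohol testing 160 days ago vs limit 120 → not met
9. operating authority certificate present → met
10. hazmat security assessment 65 days ago vs limit 45 → not met
11. driver qualification files present → met
12. vehicle maintenance records present → met
Not met: 8, 10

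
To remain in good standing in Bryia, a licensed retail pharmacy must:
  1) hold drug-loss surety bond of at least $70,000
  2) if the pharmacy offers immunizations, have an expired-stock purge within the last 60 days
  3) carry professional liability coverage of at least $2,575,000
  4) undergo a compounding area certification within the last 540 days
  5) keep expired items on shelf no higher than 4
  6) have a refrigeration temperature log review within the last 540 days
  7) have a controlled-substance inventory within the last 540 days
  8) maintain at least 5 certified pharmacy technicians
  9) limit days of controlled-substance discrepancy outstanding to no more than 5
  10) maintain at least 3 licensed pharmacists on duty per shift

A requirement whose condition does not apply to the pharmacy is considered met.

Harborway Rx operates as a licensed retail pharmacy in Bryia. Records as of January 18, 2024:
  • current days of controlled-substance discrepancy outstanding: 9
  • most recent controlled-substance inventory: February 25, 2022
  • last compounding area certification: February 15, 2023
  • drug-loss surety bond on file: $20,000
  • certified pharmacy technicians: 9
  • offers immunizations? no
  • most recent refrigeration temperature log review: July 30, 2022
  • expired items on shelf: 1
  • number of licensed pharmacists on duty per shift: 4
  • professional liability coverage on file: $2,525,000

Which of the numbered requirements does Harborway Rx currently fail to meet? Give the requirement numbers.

1. drug-loss surety bond $20,000 < $70,000 → not met
2. condition 'offers immunizations' does not hold → requirement n/a → met
3. professional liability coverage $2,525,000 < $2,575,000 → not met
4. compounding area certification 337 days ago vs limit 540 → met
5. expired items on shelf 1 ≤ 4 → met
6. refrigeration temperature log review 537 days ago vs limit 540 → met
7. controlled-substance inventory 692 days ago vs limit 540 → not met
8. certified pharmacy technicians 9 ≥ 5 → met
9. days of controlled-substance discrepancy outstanding 9 > 5 → not met
10. licensed pharmacists on duty per shift 4 ≥ 3 → met
Not met: 1, 3, 7, 9

1, 3, 7, 9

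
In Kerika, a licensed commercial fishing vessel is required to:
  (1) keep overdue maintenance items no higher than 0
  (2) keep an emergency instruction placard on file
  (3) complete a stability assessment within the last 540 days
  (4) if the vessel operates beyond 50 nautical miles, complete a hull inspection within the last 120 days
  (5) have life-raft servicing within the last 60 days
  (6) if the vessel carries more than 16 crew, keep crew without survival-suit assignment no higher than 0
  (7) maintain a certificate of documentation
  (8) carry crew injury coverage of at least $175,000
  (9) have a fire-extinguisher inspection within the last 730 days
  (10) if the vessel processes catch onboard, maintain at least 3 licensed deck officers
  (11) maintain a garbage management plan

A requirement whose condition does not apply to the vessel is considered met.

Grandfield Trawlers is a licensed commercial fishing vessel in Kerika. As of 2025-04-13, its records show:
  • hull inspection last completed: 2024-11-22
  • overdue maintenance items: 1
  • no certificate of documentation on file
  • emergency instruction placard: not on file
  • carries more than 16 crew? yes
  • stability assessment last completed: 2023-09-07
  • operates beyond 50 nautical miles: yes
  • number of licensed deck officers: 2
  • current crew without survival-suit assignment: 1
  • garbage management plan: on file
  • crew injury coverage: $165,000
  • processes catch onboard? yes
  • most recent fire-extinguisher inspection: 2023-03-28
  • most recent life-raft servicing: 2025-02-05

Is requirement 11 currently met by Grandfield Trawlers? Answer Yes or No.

Yes

11. garbage management plan present → met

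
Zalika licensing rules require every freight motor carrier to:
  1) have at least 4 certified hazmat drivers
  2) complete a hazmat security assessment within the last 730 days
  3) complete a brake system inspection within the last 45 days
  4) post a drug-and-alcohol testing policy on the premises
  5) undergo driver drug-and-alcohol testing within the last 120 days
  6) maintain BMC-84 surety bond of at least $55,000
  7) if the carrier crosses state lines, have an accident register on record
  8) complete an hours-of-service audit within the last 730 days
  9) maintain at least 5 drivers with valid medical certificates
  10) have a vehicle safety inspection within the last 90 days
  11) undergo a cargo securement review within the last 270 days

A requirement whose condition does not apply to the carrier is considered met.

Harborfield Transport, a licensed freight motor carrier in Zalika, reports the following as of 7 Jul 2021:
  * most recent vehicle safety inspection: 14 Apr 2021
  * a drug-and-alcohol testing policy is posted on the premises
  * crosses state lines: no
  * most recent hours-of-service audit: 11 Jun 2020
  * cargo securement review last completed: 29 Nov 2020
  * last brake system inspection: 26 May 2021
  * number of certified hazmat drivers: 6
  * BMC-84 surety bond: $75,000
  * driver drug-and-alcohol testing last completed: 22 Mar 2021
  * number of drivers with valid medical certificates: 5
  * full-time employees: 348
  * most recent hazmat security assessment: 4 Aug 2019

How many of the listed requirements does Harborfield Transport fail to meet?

0

1. certified hazmat drivers 6 ≥ 4 → met
2. hazmat security assessment 703 days ago vs limit 730 → met
3. brake system inspection 42 days ago vs limit 45 → met
4. drug-and-alcohol testing policy present → met
5. driver drug-and-alcohol testing 107 days ago vs limit 120 → met
6. BMC-84 surety bond $75,000 ≥ $55,000 → met
7. condition 'crosses state lines' does not hold → requirement n/a → met
8. hours-of-service audit 391 days ago vs limit 730 → met
9. drivers with valid medical certificates 5 ≥ 5 → met
10. vehicle safety inspection 84 days ago vs limit 90 → met
11. cargo securement review 220 days ago vs limit 270 → met
Not met: 0 of 11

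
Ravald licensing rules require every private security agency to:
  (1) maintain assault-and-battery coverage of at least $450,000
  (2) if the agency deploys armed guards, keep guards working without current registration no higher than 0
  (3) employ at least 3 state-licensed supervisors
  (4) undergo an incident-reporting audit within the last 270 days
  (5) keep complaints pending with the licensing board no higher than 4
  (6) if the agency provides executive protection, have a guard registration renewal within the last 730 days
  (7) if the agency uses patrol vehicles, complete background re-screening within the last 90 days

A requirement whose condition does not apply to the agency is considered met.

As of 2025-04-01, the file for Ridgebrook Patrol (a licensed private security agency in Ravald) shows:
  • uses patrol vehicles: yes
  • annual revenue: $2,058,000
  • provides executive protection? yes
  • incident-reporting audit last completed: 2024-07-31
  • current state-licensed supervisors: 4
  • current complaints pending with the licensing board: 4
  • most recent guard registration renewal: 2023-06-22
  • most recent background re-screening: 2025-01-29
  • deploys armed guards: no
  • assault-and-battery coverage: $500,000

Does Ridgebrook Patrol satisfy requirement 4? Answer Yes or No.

4. incident-reporting audit 244 days ago vs limit 270 → met

Yes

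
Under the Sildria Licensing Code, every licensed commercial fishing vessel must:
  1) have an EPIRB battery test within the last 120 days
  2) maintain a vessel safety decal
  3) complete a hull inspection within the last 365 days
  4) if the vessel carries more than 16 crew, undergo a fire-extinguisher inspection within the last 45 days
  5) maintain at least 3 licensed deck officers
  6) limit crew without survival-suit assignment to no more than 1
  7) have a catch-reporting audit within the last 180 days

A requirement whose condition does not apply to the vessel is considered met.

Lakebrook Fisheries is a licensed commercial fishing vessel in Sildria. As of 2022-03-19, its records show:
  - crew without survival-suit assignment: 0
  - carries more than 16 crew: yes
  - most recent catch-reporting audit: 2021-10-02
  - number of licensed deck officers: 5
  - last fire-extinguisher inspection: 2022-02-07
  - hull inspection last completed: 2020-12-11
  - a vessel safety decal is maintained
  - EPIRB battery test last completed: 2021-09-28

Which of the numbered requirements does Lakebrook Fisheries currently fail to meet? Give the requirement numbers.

1, 3

1. EPIRB battery test 172 days ago vs limit 120 → not met
2. vessel safety decal present → met
3. hull inspection 463 days ago vs limit 365 → not met
4. condition 'carries more than 16 crew' holds; fire-extinguisher inspection 40 days ago vs limit 45 → met
5. licensed deck officers 5 ≥ 3 → met
6. crew without survival-suit assignment 0 ≤ 1 → met
7. catch-reporting audit 168 days ago vs limit 180 → met
Not met: 1, 3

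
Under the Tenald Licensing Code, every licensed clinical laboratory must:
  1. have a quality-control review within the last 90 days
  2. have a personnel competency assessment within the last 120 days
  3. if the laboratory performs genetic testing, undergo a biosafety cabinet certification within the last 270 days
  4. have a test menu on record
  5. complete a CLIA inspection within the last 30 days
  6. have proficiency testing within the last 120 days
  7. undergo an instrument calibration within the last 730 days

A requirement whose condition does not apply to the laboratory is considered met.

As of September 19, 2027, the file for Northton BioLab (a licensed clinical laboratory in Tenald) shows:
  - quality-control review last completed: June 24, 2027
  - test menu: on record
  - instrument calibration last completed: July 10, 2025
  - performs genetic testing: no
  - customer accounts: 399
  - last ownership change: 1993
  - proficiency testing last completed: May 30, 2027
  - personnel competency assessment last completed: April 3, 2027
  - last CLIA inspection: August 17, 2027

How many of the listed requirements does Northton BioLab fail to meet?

1. quality-control review 87 days ago vs limit 90 → met
2. personnel competency assessment 169 days ago vs limit 120 → not met
3. condition 'performs genetic testing' does not hold → requirement n/a → met
4. test menu present → met
5. CLIA inspection 33 days ago vs limit 30 → not met
6. proficiency testing 112 days ago vs limit 120 → met
7. instrument calibration 801 days ago vs limit 730 → not met
Not met: 3 of 7

3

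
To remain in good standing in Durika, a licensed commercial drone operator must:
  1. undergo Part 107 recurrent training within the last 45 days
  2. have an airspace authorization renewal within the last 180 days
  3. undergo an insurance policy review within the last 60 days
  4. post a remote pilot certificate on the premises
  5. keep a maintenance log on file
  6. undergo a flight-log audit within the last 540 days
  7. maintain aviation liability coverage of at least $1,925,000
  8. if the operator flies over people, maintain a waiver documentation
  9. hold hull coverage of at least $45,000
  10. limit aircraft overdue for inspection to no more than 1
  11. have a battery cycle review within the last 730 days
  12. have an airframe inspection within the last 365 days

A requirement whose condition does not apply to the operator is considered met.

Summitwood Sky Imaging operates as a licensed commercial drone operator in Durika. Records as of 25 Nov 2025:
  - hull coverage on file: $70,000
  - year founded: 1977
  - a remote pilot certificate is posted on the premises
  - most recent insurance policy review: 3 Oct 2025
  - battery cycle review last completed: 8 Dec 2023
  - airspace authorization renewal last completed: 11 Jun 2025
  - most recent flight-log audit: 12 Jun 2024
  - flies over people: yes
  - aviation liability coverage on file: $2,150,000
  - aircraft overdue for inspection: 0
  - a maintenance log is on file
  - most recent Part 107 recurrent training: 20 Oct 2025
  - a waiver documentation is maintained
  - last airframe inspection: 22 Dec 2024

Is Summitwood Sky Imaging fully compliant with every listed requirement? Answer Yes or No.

1. Part 107 recurrent training 36 days ago vs limit 45 → met
2. airspace authorization renewal 167 days ago vs limit 180 → met
3. insurance policy review 53 days ago vs limit 60 → met
4. remote pilot certificate present → met
5. maintenance log present → met
6. flight-log audit 531 days ago vs limit 540 → met
7. aviation liability coverage $2,150,000 ≥ $1,925,000 → met
8. condition 'flies over people' holds; waiver documentation present → met
9. hull coverage $70,000 ≥ $45,000 → met
10. aircraft overdue for inspection 0 ≤ 1 → met
11. battery cycle review 718 days ago vs limit 730 → met
12. airframe inspection 338 days ago vs limit 365 → met
All met.

Yes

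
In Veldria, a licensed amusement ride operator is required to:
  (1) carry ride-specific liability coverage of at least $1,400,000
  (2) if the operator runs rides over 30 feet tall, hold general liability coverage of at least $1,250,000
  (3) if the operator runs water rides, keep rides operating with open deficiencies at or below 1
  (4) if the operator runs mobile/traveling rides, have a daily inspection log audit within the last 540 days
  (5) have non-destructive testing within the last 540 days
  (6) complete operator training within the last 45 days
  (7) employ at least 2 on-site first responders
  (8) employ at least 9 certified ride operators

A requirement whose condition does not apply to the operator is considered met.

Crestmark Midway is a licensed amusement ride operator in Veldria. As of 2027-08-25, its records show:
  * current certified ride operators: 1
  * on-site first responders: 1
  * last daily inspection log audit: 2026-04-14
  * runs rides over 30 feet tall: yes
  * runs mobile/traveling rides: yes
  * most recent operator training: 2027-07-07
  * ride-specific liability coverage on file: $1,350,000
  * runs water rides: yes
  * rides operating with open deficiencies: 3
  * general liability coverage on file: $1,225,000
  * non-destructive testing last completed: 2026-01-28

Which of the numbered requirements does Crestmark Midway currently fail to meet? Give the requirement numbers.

1. ride-specific liability coverage $1,350,000 < $1,400,000 → not met
2. condition 'runs rides over 30 feet tall' holds; general liability coverage $1,225,000 < $1,250,000 → not met
3. condition 'runs water rides' holds; rides operating with open deficiencies 3 > 1 → not met
4. condition 'runs mobile/traveling rides' holds; daily inspection log audit 498 days ago vs limit 540 → met
5. non-destructive testing 574 days ago vs limit 540 → not met
6. operator training 49 days ago vs limit 45 → not met
7. on-site first responders 1 < 2 → not met
8. certified ride operators 1 < 9 → not met
Not met: 1, 2, 3, 5, 6, 7, 8

1, 2, 3, 5, 6, 7, 8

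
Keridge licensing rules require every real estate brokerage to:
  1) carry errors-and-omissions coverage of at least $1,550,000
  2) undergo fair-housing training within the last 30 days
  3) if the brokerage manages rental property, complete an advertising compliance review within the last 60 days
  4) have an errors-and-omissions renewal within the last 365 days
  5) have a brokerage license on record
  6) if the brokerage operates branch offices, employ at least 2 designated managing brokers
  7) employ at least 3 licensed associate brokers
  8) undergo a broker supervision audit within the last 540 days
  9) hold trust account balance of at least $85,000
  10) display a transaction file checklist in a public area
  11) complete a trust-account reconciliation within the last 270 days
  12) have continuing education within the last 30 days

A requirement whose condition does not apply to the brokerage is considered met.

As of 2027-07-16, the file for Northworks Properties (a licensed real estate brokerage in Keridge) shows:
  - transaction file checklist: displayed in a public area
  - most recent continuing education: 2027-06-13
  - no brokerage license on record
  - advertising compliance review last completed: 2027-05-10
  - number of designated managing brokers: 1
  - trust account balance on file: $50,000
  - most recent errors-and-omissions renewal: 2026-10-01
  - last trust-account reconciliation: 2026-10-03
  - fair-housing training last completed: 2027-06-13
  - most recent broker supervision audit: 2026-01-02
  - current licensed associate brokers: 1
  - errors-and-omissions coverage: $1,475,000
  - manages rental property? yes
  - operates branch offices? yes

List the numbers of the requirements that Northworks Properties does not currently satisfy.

1, 2, 3, 5, 6, 7, 8, 9, 11, 12

1. errors-and-omissions coverage $1,475,000 < $1,550,000 → not met
2. fair-housing training 33 days ago vs limit 30 → not met
3. condition 'manages rental property' holds; advertising compliance review 67 days ago vs limit 60 → not met
4. errors-and-omissions renewal 288 days ago vs limit 365 → met
5. brokerage license absent → not met
6. condition 'operates branch offices' holds; designated managing brokers 1 < 2 → not met
7. licensed associate brokers 1 < 3 → not met
8. broker supervision audit 560 days ago vs limit 540 → not met
9. trust account balance $50,000 < $85,000 → not met
10. transaction file checklist present → met
11. trust-account reconciliation 286 days ago vs limit 270 → not met
12. continuing education 33 days ago vs limit 30 → not met
Not met: 1, 2, 3, 5, 6, 7, 8, 9, 11, 12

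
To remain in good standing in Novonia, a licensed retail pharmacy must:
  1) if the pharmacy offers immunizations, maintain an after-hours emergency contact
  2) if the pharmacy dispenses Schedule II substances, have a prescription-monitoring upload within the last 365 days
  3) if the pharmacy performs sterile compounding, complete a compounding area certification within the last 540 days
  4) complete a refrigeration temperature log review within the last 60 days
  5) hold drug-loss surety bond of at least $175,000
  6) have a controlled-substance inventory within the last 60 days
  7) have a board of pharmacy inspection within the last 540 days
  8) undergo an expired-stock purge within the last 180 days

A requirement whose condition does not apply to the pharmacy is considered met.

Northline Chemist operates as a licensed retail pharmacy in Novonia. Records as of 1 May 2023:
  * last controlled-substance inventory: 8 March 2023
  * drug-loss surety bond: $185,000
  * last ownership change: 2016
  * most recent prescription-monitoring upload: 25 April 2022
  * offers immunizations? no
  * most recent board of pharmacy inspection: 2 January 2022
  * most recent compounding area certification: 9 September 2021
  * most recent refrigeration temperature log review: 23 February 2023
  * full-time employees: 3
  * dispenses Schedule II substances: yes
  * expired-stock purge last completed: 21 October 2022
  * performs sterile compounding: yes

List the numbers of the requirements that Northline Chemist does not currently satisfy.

2, 3, 4, 8

1. condition 'offers immunizations' does not hold → requirement n/a → met
2. condition 'dispenses Schedule II substances' holds; prescription-monitoring upload 371 days ago vs limit 365 → not met
3. condition 'performs sterile compounding' holds; compounding area certification 599 days ago vs limit 540 → not met
4. refrigeration temperature log review 67 days ago vs limit 60 → not met
5. drug-loss surety bond $185,000 ≥ $175,000 → met
6. controlled-substance inventory 54 days ago vs limit 60 → met
7. board of pharmacy inspection 484 days ago vs limit 540 → met
8. expired-stock purge 192 days ago vs limit 180 → not met
Not met: 2, 3, 4, 8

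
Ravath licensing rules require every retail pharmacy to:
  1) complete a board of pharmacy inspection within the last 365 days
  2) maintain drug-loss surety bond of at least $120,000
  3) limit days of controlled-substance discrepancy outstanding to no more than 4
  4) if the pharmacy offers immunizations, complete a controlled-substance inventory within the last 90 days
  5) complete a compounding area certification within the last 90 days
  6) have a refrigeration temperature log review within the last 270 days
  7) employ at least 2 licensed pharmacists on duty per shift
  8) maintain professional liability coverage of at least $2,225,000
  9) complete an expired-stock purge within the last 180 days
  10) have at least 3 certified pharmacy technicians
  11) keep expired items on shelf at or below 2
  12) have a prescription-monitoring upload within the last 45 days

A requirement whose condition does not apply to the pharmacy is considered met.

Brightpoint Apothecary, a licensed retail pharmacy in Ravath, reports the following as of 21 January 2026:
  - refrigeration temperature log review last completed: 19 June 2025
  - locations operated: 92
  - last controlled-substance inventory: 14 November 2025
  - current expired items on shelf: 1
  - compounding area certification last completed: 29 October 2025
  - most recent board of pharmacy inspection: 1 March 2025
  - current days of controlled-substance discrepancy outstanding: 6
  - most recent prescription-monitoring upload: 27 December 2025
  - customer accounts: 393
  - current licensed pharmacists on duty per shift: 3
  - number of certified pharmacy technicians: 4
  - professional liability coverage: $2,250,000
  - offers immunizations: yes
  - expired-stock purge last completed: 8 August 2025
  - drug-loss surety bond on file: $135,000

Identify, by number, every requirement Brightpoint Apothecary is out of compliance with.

1. board of pharmacy inspection 326 days ago vs limit 365 → met
2. drug-loss surety bond $135,000 ≥ $120,000 → met
3. days of controlled-substance discrepancy outstanding 6 > 4 → not met
4. condition 'offers immunizations' holds; controlled-substance inventory 68 days ago vs limit 90 → met
5. compounding area certification 84 days ago vs limit 90 → met
6. refrigeration temperature log review 216 days ago vs limit 270 → met
7. licensed pharmacists on duty per shift 3 ≥ 2 → met
8. professional liability coverage $2,250,000 ≥ $2,225,000 → met
9. expired-stock purge 166 days ago vs limit 180 → met
10. certified pharmacy technicians 4 ≥ 3 → met
11. expired items on shelf 1 ≤ 2 → met
12. prescription-monitoring upload 25 days ago vs limit 45 → met
Not met: 3

3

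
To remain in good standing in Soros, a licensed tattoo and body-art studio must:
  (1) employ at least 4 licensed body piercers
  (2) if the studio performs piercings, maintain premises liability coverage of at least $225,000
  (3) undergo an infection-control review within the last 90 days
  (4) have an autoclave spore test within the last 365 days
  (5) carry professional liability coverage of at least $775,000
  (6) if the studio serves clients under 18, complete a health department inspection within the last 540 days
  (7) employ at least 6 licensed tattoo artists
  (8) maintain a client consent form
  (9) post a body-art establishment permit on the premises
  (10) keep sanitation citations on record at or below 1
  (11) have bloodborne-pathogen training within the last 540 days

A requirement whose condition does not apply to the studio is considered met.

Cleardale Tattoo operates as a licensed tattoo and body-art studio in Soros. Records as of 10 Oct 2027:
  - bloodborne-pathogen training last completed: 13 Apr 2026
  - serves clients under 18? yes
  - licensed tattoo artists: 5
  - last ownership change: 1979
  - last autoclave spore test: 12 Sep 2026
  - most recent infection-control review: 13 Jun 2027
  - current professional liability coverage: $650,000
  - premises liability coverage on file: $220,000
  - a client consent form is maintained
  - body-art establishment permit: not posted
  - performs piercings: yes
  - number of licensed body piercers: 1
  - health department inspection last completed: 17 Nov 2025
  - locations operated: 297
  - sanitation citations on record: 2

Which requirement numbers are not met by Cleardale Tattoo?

1, 2, 3, 4, 5, 6, 7, 9, 10, 11

1. licensed body piercers 1 < 4 → not met
2. condition 'performs piercings' holds; premises liability coverage $220,000 < $225,000 → not met
3. infection-control review 119 days ago vs limit 90 → not met
4. autoclave spore test 393 days ago vs limit 365 → not met
5. professional liability coverage $650,000 < $775,000 → not met
6. condition 'serves clients under 18' holds; health department inspection 692 days ago vs limit 540 → not met
7. licensed tattoo artists 5 < 6 → not met
8. client consent form present → met
9. body-art establishment permit absent → not met
10. sanitation citations on record 2 > 1 → not met
11. bloodborne-pathogen training 545 days ago vs limit 540 → not met
Not met: 1, 2, 3, 4, 5, 6, 7, 9, 10, 11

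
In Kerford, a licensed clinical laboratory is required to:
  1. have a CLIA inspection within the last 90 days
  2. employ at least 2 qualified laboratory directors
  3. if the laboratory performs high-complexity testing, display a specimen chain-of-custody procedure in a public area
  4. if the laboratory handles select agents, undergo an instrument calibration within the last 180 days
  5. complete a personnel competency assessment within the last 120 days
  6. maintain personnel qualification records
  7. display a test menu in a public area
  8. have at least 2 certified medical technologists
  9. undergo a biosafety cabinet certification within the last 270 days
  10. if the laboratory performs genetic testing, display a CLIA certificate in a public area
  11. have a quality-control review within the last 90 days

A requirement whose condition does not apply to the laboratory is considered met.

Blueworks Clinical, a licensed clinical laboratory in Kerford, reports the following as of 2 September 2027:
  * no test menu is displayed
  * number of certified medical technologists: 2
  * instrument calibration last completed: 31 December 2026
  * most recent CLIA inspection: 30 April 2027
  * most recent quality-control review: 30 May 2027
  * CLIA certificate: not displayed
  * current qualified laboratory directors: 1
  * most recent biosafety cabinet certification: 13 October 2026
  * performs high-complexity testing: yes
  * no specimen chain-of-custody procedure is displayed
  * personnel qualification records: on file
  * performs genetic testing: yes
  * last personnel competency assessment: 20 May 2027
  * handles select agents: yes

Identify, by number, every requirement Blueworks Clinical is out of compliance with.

1, 2, 3, 4, 7, 9, 10, 11

1. CLIA inspection 125 days ago vs limit 90 → not met
2. qualified laboratory directors 1 < 2 → not met
3. condition 'performs high-complexity testing' holds; specimen chain-of-custody procedure absent → not met
4. condition 'handles select agents' holds; instrument calibration 245 days ago vs limit 180 → not met
5. personnel competency assessment 105 days ago vs limit 120 → met
6. personnel qualification records present → met
7. test menu absent → not met
8. certified medical technologists 2 ≥ 2 → met
9. biosafety cabinet certification 324 days ago vs limit 270 → not met
10. condition 'performs genetic testing' holds; CLIA certificate absent → not met
11. quality-control review 95 days ago vs limit 90 → not met
Not met: 1, 2, 3, 4, 7, 9, 10, 11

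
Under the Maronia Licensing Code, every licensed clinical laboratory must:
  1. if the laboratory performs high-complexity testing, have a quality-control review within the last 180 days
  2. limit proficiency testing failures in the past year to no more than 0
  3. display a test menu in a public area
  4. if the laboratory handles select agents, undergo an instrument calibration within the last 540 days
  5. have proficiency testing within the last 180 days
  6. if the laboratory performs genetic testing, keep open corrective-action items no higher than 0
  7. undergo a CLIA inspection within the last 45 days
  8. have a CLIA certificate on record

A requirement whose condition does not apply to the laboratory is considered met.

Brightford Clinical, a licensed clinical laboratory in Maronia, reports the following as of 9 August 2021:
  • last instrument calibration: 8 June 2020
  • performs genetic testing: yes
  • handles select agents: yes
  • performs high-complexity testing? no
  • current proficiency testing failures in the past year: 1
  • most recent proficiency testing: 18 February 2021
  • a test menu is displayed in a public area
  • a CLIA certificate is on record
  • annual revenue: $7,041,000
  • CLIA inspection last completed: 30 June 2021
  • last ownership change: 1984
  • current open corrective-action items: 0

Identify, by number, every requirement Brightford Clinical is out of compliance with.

2

1. condition 'performs high-complexity testing' does not hold → requirement n/a → met
2. proficiency testing failures in the past year 1 > 0 → not met
3. test menu present → met
4. condition 'handles select agents' holds; instrument calibration 427 days ago vs limit 540 → met
5. proficiency testing 172 days ago vs limit 180 → met
6. condition 'performs genetic testing' holds; open corrective-action items 0 ≤ 0 → met
7. CLIA inspection 40 days ago vs limit 45 → met
8. CLIA certificate present → met
Not met: 2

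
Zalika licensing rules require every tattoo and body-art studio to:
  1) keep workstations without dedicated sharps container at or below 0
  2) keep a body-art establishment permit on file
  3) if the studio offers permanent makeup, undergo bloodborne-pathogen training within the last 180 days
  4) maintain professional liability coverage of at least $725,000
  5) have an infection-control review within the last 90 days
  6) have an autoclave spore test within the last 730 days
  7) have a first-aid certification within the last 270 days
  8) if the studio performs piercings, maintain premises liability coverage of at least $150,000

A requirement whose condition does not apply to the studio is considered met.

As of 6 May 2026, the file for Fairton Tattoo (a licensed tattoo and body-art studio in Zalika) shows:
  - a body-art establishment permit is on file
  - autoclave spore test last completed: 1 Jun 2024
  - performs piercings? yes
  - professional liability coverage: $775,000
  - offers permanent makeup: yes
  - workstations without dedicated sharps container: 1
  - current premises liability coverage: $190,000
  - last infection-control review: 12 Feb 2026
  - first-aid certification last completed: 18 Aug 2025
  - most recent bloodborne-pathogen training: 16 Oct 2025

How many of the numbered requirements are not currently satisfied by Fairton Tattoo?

2

1. workstations without dedicated sharps container 1 > 0 → not met
2. body-art establishment permit present → met
3. condition 'offers permanent makeup' holds; bloodborne-pathogen training 202 days ago vs limit 180 → not met
4. professional liability coverage $775,000 ≥ $725,000 → met
5. infection-control review 83 days ago vs limit 90 → met
6. autoclave spore test 704 days ago vs limit 730 → met
7. first-aid certification 261 days ago vs limit 270 → met
8. condition 'performs piercings' holds; premises liability coverage $190,000 ≥ $150,000 → met
Not met: 2 of 8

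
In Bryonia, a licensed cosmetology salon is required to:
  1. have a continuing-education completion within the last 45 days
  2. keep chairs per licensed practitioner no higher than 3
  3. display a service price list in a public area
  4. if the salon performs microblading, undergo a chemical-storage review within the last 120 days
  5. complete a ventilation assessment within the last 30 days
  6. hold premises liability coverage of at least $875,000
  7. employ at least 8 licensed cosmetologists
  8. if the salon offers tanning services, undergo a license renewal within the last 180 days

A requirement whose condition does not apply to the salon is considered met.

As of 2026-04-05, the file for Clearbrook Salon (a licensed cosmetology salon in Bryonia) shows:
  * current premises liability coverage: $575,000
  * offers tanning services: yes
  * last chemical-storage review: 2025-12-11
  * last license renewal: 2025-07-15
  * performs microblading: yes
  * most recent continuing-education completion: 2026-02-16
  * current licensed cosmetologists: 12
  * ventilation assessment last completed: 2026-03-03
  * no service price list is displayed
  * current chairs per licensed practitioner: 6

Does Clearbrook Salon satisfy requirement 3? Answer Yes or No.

No

3. service price list absent → not met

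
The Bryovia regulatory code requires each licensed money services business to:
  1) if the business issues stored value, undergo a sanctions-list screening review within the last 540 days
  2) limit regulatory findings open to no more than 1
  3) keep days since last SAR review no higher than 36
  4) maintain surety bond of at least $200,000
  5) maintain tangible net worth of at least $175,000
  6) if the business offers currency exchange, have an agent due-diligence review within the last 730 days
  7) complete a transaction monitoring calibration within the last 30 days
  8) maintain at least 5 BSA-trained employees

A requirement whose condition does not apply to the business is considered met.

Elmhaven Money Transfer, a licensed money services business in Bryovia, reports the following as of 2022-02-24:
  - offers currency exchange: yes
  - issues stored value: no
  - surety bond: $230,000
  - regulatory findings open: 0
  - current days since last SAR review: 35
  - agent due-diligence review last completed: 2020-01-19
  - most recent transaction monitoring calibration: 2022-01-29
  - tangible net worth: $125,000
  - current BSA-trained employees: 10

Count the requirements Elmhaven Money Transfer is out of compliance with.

2

1. condition 'issues stored value' does not hold → requirement n/a → met
2. regulatory findings open 0 ≤ 1 → met
3. days since last SAR review 35 ≤ 36 → met
4. surety bond $230,000 ≥ $200,000 → met
5. tangible net worth $125,000 < $175,000 → not met
6. condition 'offers currency exchange' holds; agent due-diligence review 767 days ago vs limit 730 → not met
7. transaction monitoring calibration 26 days ago vs limit 30 → met
8. BSA-trained employees 10 ≥ 5 → met
Not met: 2 of 8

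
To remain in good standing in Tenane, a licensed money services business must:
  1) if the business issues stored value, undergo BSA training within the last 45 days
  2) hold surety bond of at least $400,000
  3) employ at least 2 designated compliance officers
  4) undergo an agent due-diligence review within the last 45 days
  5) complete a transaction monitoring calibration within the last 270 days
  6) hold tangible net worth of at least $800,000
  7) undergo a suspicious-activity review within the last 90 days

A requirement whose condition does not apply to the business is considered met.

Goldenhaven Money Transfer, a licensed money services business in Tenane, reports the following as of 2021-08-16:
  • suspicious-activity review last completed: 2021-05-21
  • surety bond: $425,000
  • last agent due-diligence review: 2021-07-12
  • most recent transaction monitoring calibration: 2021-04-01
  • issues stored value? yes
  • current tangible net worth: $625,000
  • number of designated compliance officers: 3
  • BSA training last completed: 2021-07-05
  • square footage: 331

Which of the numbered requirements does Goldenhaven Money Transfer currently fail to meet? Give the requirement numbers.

1. condition 'issues stored value' holds; BSA training 42 days ago vs limit 45 → met
2. surety bond $425,000 ≥ $400,000 → met
3. designated compliance officers 3 ≥ 2 → met
4. agent due-diligence review 35 days ago vs limit 45 → met
5. transaction monitoring calibration 137 days ago vs limit 270 → met
6. tangible net worth $625,000 < $800,000 → not met
7. suspicious-activity review 87 days ago vs limit 90 → met
Not met: 6

6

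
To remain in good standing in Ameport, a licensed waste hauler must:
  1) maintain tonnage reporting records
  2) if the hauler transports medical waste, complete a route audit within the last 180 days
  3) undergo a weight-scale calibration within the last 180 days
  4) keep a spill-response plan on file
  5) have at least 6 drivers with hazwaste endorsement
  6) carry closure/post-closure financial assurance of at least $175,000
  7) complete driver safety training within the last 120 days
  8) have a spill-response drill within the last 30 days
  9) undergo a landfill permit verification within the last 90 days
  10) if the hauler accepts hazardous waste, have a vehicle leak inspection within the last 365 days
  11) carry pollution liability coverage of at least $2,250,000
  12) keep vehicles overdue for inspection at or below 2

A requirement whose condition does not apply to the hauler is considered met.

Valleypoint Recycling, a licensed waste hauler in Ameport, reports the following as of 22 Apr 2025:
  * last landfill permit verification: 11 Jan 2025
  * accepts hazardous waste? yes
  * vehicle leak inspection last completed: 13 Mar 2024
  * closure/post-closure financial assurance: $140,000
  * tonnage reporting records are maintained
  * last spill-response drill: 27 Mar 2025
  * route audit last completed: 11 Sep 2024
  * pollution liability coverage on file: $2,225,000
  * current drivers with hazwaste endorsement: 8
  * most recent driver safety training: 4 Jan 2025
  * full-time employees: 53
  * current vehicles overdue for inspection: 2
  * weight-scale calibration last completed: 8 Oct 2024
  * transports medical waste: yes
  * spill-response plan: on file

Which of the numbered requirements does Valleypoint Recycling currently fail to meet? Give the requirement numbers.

2, 3, 6, 9, 10, 11

1. tonnage reporting records present → met
2. condition 'transports medical waste' holds; route audit 223 days ago vs limit 180 → not met
3. weight-scale calibration 196 days ago vs limit 180 → not met
4. spill-response plan present → met
5. drivers with hazwaste endorsement 8 ≥ 6 → met
6. closure/post-closure financial assurance $140,000 < $175,000 → not met
7. driver safety training 108 days ago vs limit 120 → met
8. spill-response drill 26 days ago vs limit 30 → met
9. landfill permit verification 101 days ago vs limit 90 → not met
10. condition 'accepts hazardous waste' holds; vehicle leak inspection 405 days ago vs limit 365 → not met
11. pollution liability coverage $2,225,000 < $2,250,000 → not met
12. vehicles overdue for inspection 2 ≤ 2 → met
Not met: 2, 3, 6, 9, 10, 11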